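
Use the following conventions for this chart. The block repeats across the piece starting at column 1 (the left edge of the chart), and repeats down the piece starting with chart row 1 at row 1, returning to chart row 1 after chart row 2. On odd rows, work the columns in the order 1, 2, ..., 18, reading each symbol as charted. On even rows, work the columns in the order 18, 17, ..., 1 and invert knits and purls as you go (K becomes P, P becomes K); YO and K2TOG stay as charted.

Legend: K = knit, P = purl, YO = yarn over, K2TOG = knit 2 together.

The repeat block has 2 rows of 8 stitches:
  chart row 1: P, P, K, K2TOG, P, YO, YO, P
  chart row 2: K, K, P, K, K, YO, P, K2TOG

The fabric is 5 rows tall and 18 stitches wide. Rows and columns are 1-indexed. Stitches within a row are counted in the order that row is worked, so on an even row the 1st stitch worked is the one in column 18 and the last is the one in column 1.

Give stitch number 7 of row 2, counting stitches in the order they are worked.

== STITCH ==
P

Derivation:
For row 2: chart row = ((2-1) mod 2) + 1 = 2; this is a WS (even) row.
Chart row 2 tiled across columns 1-18: K K P K K YO P K2TOG K K P K K YO P K2TOG K K
WS: work from column 18 back to column 1 (reverse the tiled row), swapping K<->P (YO and K2TOG unchanged).
Row 2 as worked: P P K2TOG K YO P P K P P K2TOG K YO P P K P P
Counting 7 along the worked row gives P.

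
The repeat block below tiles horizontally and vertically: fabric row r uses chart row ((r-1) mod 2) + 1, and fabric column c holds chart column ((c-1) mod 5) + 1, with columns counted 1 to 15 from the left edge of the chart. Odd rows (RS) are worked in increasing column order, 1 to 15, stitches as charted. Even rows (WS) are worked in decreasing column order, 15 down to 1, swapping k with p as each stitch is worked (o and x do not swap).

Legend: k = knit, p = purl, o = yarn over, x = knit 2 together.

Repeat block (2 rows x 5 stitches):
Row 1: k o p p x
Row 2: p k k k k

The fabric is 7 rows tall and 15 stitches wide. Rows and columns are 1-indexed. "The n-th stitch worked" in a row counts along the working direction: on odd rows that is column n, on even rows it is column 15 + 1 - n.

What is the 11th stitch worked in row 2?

== STITCH ==
p

Derivation:
Row 2: (2-1) mod 2 = 1, so use chart row 2. Even row -> WS.
Chart row 2 tiled across columns 1-15: p k k k k p k k k k p k k k k
WS: work from column 15 back to column 1 (reverse the tiled row), swapping k<->p (o and x unchanged).
Row 2 as worked: p p p p k p p p p k p p p p k
The 11th stitch worked is p.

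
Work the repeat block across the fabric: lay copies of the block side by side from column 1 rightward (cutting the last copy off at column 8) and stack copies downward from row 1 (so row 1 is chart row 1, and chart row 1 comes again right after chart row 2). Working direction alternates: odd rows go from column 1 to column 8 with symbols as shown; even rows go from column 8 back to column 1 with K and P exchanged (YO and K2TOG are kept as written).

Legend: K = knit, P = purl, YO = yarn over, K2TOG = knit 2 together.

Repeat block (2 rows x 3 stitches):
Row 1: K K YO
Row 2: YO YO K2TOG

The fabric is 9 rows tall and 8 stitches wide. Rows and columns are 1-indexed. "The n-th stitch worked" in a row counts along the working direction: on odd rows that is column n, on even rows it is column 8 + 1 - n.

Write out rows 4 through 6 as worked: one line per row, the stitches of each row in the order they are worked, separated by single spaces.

== ROWS AS WORKED ==
YO YO K2TOG YO YO K2TOG YO YO
K K YO K K YO K K
YO YO K2TOG YO YO K2TOG YO YO

Derivation:
Row 4: chart row 2, WS - tiled (columns 1-8): YO YO K2TOG YO YO K2TOG YO YO; work from column 8 back to 1 with K<->P swapped.
Row 5: chart row 1, RS - tile across columns 1-8 and work as-is.
Row 6: chart row 2, WS - tiled (columns 1-8): YO YO K2TOG YO YO K2TOG YO YO; work from column 8 back to 1 with K<->P swapped.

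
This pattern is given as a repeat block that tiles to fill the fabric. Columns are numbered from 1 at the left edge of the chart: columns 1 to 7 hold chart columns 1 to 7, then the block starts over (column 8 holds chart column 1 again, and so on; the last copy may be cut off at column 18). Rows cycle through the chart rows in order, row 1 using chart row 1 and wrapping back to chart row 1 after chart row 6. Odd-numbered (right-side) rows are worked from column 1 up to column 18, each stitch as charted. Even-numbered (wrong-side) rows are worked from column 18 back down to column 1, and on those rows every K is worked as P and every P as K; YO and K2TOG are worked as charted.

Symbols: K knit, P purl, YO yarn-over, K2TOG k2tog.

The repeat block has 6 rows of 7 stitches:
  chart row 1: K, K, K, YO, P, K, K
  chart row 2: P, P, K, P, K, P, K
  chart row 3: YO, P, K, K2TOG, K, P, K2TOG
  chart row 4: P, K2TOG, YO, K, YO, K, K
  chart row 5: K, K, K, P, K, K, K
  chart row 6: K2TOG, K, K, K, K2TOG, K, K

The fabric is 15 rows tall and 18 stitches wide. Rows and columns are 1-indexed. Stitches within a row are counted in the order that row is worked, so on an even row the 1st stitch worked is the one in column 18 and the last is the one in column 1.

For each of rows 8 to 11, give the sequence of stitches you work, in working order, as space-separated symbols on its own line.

Row 8: chart row 2, WS - tiled (columns 1-18): P P K P K P K P P K P K P K P P K P; work from column 18 back to 1 with K<->P swapped.
Row 9: chart row 3, RS - tile across columns 1-18 and work as-is.
Row 10: chart row 4, WS - tiled (columns 1-18): P K2TOG YO K YO K K P K2TOG YO K YO K K P K2TOG YO K; work from column 18 back to 1 with K<->P swapped.
Row 11: chart row 5, RS - tile across columns 1-18 and work as-is.

== ROWS AS WORKED ==
K P K K P K P K P K K P K P K P K K
YO P K K2TOG K P K2TOG YO P K K2TOG K P K2TOG YO P K K2TOG
P YO K2TOG K P P YO P YO K2TOG K P P YO P YO K2TOG K
K K K P K K K K K K P K K K K K K P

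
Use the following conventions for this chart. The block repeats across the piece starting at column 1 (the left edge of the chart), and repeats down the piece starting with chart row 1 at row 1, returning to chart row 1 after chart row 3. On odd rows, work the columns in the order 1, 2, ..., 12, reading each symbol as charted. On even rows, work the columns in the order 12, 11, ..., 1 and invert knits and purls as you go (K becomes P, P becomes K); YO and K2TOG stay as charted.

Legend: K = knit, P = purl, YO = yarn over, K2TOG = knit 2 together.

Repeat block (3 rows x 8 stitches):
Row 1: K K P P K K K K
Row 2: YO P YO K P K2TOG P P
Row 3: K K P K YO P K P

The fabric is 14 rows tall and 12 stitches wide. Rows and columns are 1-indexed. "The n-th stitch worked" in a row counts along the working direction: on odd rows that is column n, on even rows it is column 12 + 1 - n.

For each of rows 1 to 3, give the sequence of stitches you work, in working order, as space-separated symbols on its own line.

Rows as worked:
K K P P K K K K K K P P
P YO K YO K K K2TOG K P YO K YO
K K P K YO P K P K K P K

Derivation:
Row 1: chart row 1, RS - tile across columns 1-12 and work as-is.
Row 2: chart row 2, WS - tiled (columns 1-12): YO P YO K P K2TOG P P YO P YO K; work from column 12 back to 1 with K<->P swapped.
Row 3: chart row 3, RS - tile across columns 1-12 and work as-is.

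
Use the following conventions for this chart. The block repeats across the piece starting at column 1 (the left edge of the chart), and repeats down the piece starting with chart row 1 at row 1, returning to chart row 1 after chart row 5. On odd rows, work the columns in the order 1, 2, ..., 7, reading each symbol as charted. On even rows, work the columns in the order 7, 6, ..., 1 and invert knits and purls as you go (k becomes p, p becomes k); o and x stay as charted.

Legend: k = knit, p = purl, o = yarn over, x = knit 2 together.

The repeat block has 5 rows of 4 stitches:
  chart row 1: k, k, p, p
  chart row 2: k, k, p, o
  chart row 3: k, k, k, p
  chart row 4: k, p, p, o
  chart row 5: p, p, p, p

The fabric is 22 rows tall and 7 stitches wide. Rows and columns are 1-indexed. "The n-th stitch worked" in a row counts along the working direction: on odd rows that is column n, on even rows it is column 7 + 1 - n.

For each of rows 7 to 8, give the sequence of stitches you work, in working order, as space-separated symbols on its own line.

Rows as worked:
k k p o k k p
p p p k p p p

Derivation:
Row 7: chart row 2, RS - tile across columns 1-7 and work as-is.
Row 8: chart row 3, WS - tiled (columns 1-7): k k k p k k k; work from column 7 back to 1 with k<->p swapped.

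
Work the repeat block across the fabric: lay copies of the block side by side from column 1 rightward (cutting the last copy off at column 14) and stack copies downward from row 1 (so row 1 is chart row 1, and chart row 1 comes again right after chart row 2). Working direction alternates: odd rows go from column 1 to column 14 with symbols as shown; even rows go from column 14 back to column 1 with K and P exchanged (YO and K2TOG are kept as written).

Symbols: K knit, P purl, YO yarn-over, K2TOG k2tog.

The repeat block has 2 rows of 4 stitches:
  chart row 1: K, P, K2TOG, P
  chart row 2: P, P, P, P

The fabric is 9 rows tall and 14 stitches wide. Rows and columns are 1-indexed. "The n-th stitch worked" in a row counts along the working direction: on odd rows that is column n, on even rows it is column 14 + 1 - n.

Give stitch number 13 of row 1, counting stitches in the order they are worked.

Row 1: (1-1) mod 2 = 0, so use chart row 1. Odd row -> RS.
Chart row 1 tiled across columns 1-14: K P K2TOG P K P K2TOG P K P K2TOG P K P
RS: work column 1 to column 14, symbols as charted — the tiled row is the row as worked.
Stitch 13 in working order -> K

== STITCH ==
K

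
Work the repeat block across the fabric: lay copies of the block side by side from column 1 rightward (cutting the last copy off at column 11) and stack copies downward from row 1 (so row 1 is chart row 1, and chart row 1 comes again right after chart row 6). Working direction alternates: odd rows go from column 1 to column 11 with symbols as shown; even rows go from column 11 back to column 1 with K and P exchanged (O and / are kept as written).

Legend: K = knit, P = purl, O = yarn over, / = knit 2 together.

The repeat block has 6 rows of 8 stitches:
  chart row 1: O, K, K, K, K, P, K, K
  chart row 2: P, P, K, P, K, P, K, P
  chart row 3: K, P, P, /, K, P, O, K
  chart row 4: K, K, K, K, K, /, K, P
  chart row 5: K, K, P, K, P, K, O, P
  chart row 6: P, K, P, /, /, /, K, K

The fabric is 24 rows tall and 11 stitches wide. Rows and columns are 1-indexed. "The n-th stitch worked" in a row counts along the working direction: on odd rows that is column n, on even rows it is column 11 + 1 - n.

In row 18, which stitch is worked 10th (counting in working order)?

For row 18: chart row = ((18-1) mod 6) + 1 = 6; this is a WS (even) row.
Chart row 6 tiled across columns 1-11: P K P / / / K K P K P
Wrong side: read the tiled row from column 11 down to 1 and exchange K with P (leave O, /).
Row 18 as worked: K P K P P / / / K P K
Counting 10 along the worked row gives P.

Result:
P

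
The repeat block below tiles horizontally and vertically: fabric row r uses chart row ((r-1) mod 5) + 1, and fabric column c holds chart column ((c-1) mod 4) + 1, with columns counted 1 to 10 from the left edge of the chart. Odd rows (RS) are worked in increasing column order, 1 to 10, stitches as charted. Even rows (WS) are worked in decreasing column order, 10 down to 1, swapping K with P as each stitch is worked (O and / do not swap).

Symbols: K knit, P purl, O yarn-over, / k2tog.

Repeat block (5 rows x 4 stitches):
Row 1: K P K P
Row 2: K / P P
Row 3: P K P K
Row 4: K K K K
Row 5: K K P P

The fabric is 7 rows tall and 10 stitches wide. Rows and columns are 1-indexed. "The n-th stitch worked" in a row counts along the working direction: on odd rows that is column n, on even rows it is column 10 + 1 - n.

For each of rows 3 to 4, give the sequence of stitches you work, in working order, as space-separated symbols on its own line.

== ROWS AS WORKED ==
P K P K P K P K P K
P P P P P P P P P P

Derivation:
Row 3: chart row 3, RS - tile across columns 1-10 and work as-is.
Row 4: chart row 4, WS - tiled (columns 1-10): K K K K K K K K K K; work from column 10 back to 1 with K<->P swapped.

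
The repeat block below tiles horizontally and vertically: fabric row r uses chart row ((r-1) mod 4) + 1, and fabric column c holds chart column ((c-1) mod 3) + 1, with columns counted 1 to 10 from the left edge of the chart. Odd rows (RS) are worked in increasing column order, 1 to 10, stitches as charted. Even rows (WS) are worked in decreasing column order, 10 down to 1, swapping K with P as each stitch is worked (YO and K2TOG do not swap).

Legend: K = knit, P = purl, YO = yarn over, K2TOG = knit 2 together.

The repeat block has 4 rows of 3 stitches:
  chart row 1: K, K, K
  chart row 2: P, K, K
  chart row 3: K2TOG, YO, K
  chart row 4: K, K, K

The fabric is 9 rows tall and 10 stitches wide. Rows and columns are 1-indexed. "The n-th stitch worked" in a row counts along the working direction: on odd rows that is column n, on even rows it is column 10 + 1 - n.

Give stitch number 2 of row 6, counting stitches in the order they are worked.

For row 6: chart row = ((6-1) mod 4) + 1 = 2; this is a WS (even) row.
Chart row 2 tiled across columns 1-10: P K K P K K P K K P
WS row: flip the tiled sequence (start at column 10) and apply K<->P; YO and K2TOG stay.
Row 6 as worked: K P P K P P K P P K
Stitch 2 in working order -> P

Result:
P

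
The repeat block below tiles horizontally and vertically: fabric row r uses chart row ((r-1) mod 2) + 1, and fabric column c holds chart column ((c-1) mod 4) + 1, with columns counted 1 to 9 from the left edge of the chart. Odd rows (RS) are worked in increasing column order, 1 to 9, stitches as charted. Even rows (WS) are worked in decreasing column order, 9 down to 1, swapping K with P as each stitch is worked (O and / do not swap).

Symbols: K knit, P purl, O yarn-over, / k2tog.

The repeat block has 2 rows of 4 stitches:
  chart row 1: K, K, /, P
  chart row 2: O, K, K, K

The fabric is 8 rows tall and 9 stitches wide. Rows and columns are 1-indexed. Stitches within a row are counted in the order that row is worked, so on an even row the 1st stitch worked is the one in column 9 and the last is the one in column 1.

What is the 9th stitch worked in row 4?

== STITCH ==
O

Derivation:
For row 4: chart row = ((4-1) mod 2) + 1 = 2; this is a WS (even) row.
Chart row 2 tiled across columns 1-9: O K K K O K K K O
WS row: flip the tiled sequence (start at column 9) and apply K<->P; O and / stay.
Row 4 as worked: O P P P O P P P O
The 9th stitch worked is O.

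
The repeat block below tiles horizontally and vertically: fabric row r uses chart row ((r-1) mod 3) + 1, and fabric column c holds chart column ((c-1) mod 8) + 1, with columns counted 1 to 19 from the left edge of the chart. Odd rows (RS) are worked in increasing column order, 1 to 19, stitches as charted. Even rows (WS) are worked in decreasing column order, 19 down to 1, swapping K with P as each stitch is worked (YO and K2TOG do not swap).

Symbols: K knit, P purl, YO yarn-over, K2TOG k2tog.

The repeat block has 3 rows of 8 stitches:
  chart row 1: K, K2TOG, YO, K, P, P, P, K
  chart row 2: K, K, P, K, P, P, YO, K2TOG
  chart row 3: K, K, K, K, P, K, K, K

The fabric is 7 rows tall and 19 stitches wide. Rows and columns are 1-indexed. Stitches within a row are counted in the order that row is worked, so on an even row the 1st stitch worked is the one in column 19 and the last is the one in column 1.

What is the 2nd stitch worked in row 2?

Stitch:
P

Derivation:
For row 2: chart row = ((2-1) mod 3) + 1 = 2; this is a WS (even) row.
Chart row 2 tiled across columns 1-19: K K P K P P YO K2TOG K K P K P P YO K2TOG K K P
WS: work from column 19 back to column 1 (reverse the tiled row), swapping K<->P (YO and K2TOG unchanged).
Row 2 as worked: K P P K2TOG YO K K P K P P K2TOG YO K K P K P P
Counting 2 along the worked row gives P.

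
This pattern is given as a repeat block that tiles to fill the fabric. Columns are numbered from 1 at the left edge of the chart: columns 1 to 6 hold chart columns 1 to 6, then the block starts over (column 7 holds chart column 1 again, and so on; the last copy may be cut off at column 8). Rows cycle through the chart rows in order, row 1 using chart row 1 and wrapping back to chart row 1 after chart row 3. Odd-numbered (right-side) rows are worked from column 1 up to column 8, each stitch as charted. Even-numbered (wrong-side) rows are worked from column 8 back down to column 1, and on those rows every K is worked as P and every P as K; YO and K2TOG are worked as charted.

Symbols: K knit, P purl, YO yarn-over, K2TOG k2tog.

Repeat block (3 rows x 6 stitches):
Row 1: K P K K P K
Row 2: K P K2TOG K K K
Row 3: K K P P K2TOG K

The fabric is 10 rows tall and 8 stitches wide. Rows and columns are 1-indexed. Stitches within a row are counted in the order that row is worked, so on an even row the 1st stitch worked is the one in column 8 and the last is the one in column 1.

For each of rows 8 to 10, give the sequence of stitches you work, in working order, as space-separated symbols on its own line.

== ROWS AS WORKED ==
K P P P P K2TOG K P
K K P P K2TOG K K K
K P P K P P K P

Derivation:
Row 8: chart row 2, WS - tiled (columns 1-8): K P K2TOG K K K K P; work from column 8 back to 1 with K<->P swapped.
Row 9: chart row 3, RS - tile across columns 1-8 and work as-is.
Row 10: chart row 1, WS - tiled (columns 1-8): K P K K P K K P; work from column 8 back to 1 with K<->P swapped.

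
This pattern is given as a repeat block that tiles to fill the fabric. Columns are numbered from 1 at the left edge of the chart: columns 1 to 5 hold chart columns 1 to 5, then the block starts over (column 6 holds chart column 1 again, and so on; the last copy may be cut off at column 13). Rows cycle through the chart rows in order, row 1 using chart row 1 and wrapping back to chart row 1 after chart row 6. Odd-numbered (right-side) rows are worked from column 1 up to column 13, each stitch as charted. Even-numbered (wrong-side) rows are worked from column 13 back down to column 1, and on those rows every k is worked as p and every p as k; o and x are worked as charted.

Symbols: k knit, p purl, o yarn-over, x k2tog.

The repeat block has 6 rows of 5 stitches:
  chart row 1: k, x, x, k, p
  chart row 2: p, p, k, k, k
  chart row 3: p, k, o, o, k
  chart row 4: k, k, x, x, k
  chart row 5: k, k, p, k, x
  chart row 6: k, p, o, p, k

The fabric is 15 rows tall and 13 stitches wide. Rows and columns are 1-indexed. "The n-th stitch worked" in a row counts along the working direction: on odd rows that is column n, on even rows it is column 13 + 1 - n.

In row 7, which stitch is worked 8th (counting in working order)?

For row 7: chart row = ((7-1) mod 6) + 1 = 1; this is a RS (odd) row.
Chart row 1 tiled across columns 1-13: k x x k p k x x k p k x x
RS: work column 1 to column 13, symbols as charted — the tiled row is the row as worked.
Counting 8 along the worked row gives x.

Result:
x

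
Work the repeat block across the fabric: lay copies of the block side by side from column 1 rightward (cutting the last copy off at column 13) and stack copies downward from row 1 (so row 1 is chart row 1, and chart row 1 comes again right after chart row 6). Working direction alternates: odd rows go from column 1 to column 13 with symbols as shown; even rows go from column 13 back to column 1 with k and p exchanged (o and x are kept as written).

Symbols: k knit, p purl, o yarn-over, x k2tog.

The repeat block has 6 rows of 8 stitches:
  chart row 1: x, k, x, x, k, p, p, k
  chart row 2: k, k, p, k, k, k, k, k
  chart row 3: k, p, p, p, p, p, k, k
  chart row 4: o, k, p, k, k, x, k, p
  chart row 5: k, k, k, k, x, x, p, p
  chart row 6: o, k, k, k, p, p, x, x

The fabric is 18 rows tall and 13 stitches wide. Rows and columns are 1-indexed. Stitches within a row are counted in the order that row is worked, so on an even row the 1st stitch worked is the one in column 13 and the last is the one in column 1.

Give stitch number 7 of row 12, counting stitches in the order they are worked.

For row 12: chart row = ((12-1) mod 6) + 1 = 6; this is a WS (even) row.
Chart row 6 tiled across columns 1-13: o k k k p p x x o k k k p
WS row: flip the tiled sequence (start at column 13) and apply k<->p; o and x stay.
Row 12 as worked: k p p p o x x k k p p p o
Counting 7 along the worked row gives x.

Stitch:
x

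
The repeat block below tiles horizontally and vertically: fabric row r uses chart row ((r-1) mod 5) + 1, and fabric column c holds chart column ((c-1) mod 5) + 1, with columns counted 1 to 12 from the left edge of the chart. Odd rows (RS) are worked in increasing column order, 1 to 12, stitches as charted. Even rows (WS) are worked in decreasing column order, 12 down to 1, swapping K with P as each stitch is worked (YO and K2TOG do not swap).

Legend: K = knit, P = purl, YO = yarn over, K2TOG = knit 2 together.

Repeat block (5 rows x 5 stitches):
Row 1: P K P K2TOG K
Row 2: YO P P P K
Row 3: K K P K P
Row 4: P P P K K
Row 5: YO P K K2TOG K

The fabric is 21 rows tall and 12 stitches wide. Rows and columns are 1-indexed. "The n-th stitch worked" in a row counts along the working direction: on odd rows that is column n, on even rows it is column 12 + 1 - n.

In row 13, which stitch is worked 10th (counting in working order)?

== STITCH ==
P

Derivation:
Row 13 uses chart row ((13-1) mod 5)+1 = 3. Row 13 is odd, so RS.
Chart row 3 tiled across columns 1-12: K K P K P K K P K P K K
Right side: take the tiled row as-is (worked left to right from column 1).
Stitch 10 in working order -> P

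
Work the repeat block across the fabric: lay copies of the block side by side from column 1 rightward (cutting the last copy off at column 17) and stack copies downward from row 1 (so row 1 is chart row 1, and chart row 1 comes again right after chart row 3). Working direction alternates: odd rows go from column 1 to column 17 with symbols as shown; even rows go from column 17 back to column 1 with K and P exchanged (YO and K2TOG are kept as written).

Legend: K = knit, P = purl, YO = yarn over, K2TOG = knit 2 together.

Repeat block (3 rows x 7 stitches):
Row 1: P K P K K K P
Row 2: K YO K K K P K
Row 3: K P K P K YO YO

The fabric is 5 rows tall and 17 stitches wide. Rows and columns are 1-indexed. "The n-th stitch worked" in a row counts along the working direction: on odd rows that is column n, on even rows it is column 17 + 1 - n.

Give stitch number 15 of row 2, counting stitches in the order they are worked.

Result:
P

Derivation:
Row 2 uses chart row ((2-1) mod 3)+1 = 2. Row 2 is even, so WS.
Chart row 2 tiled across columns 1-17: K YO K K K P K K YO K K K P K K YO K
Wrong side: read the tiled row from column 17 down to 1 and exchange K with P (leave YO, K2TOG).
Row 2 as worked: P YO P P K P P P YO P P K P P P YO P
Counting 15 along the worked row gives P.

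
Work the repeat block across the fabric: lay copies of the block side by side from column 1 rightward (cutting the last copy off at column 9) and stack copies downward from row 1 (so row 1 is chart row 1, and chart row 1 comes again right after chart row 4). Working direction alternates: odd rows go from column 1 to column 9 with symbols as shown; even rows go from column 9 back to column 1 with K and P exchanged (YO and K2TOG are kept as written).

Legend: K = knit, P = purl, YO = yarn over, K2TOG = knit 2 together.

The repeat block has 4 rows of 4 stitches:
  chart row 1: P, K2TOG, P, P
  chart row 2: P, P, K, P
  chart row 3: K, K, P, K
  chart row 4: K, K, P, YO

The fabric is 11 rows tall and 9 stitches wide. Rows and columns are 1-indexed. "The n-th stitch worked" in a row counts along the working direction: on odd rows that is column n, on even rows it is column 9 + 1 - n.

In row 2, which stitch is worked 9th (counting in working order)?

Stitch:
K

Derivation:
For row 2: chart row = ((2-1) mod 4) + 1 = 2; this is a WS (even) row.
Chart row 2 tiled across columns 1-9: P P K P P P K P P
WS row: flip the tiled sequence (start at column 9) and apply K<->P; YO and K2TOG stay.
Row 2 as worked: K K P K K K P K K
Counting 9 along the worked row gives K.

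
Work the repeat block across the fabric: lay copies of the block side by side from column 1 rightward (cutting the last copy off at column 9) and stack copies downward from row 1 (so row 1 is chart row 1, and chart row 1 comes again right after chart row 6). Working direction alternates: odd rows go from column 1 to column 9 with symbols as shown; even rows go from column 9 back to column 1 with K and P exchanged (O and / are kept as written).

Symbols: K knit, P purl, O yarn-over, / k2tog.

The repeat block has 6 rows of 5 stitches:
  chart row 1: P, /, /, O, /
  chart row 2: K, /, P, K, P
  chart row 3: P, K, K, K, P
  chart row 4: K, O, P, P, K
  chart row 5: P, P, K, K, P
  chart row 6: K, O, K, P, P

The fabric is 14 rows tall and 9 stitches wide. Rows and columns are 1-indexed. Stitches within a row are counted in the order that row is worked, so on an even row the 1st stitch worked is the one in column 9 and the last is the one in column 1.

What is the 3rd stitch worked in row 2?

Result:
/

Derivation:
Row 2 uses chart row ((2-1) mod 6)+1 = 2. Row 2 is even, so WS.
Chart row 2 tiled across columns 1-9: K / P K P K / P K
WS row: flip the tiled sequence (start at column 9) and apply K<->P; O and / stay.
Row 2 as worked: P K / P K P K / P
Stitch 3 in working order -> /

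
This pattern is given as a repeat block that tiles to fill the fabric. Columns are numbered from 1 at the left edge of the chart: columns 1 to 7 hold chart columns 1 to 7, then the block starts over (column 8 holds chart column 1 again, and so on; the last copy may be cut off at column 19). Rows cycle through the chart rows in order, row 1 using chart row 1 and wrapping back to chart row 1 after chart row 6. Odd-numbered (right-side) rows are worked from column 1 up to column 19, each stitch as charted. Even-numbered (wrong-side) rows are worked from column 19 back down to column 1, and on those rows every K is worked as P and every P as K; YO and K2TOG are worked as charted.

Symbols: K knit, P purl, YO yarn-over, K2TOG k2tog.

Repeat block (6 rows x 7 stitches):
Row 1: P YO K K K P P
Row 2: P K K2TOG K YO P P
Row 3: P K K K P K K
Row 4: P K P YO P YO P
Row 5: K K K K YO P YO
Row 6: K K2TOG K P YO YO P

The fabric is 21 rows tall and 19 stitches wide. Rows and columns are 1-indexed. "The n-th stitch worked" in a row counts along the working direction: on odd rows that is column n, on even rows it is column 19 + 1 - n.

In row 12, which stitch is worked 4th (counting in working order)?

Stitch:
K2TOG

Derivation:
For row 12: chart row = ((12-1) mod 6) + 1 = 6; this is a WS (even) row.
Chart row 6 tiled across columns 1-19: K K2TOG K P YO YO P K K2TOG K P YO YO P K K2TOG K P YO
WS: work from column 19 back to column 1 (reverse the tiled row), swapping K<->P (YO and K2TOG unchanged).
Row 12 as worked: YO K P K2TOG P K YO YO K P K2TOG P K YO YO K P K2TOG P
The 4th stitch worked is K2TOG.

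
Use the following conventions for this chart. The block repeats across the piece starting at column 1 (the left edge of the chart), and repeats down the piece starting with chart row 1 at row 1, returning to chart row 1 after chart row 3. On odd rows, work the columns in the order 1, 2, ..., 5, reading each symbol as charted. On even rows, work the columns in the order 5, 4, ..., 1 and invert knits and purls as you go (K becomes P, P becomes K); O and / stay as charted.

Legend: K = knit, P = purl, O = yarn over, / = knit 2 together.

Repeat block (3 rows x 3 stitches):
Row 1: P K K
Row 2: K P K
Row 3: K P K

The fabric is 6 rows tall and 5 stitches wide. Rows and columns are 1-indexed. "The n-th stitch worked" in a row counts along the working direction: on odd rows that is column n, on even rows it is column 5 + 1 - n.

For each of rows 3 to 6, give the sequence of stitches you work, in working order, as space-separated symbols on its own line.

Row 3: chart row 3, RS - tile across columns 1-5 and work as-is.
Row 4: chart row 1, WS - tiled (columns 1-5): P K K P K; work from column 5 back to 1 with K<->P swapped.
Row 5: chart row 2, RS - tile across columns 1-5 and work as-is.
Row 6: chart row 3, WS - tiled (columns 1-5): K P K K P; work from column 5 back to 1 with K<->P swapped.

Result:
K P K K P
P K P P K
K P K K P
K P P K P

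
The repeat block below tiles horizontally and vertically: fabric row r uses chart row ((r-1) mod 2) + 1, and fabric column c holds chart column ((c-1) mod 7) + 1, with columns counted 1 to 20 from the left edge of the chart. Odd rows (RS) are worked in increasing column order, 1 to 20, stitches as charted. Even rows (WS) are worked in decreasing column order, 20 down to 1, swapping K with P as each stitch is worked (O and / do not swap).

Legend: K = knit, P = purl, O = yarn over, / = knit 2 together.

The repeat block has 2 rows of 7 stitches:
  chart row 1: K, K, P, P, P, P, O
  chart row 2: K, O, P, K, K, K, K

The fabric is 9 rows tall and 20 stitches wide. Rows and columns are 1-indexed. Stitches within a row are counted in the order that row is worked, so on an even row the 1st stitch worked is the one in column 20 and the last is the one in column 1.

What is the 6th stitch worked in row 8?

Row 8 uses chart row ((8-1) mod 2)+1 = 2. Row 8 is even, so WS.
Chart row 2 tiled across columns 1-20: K O P K K K K K O P K K K K K O P K K K
WS row: flip the tiled sequence (start at column 20) and apply K<->P; O and / stay.
Row 8 as worked: P P P K O P P P P P K O P P P P P K O P
The 6th stitch worked is P.

Stitch:
P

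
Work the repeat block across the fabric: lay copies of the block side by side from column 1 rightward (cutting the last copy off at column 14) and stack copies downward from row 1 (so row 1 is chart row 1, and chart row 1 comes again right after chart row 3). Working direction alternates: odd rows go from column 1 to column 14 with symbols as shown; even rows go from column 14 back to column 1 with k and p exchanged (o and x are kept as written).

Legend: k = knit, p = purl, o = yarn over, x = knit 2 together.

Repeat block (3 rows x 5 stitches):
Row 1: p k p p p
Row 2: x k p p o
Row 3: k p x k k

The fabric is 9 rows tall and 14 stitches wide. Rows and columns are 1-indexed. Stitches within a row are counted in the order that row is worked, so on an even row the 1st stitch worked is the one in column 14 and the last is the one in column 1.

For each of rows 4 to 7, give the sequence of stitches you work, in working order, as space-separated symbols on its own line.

== ROWS AS WORKED ==
k k p k k k k p k k k k p k
x k p p o x k p p o x k p p
p x k p p p x k p p p x k p
p k p p p p k p p p p k p p

Derivation:
Row 4: chart row 1, WS - tiled (columns 1-14): p k p p p p k p p p p k p p; work from column 14 back to 1 with k<->p swapped.
Row 5: chart row 2, RS - tile across columns 1-14 and work as-is.
Row 6: chart row 3, WS - tiled (columns 1-14): k p x k k k p x k k k p x k; work from column 14 back to 1 with k<->p swapped.
Row 7: chart row 1, RS - tile across columns 1-14 and work as-is.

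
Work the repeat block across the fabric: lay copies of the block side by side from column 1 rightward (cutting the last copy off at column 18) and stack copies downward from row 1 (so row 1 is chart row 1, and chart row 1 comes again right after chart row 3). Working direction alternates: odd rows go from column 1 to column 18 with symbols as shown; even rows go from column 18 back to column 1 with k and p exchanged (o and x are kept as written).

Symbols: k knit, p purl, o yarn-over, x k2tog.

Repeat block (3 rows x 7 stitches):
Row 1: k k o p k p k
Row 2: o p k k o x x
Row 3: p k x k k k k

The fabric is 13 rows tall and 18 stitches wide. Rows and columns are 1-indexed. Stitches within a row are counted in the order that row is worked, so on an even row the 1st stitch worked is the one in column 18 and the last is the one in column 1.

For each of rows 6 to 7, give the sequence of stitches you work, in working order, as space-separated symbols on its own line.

Rows as worked:
p x p k p p p p x p k p p p p x p k
k k o p k p k k k o p k p k k k o p

Derivation:
Row 6: chart row 3, WS - tiled (columns 1-18): p k x k k k k p k x k k k k p k x k; work from column 18 back to 1 with k<->p swapped.
Row 7: chart row 1, RS - tile across columns 1-18 and work as-is.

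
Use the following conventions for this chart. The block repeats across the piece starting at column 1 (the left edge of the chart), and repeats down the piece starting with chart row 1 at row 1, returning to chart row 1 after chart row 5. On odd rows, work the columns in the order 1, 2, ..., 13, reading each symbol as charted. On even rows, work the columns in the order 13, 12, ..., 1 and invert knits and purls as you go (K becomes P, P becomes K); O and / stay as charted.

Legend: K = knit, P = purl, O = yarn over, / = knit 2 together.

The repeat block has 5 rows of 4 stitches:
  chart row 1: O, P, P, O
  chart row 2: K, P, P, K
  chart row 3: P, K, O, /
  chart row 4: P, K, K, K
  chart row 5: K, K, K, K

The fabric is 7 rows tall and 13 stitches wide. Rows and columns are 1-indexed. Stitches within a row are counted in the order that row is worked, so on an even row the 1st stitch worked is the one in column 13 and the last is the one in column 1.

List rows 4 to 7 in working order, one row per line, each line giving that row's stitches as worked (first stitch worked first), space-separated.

Result:
K P P P K P P P K P P P K
K K K K K K K K K K K K K
O O K K O O K K O O K K O
K P P K K P P K K P P K K

Derivation:
Row 4: chart row 4, WS - tiled (columns 1-13): P K K K P K K K P K K K P; work from column 13 back to 1 with K<->P swapped.
Row 5: chart row 5, RS - tile across columns 1-13 and work as-is.
Row 6: chart row 1, WS - tiled (columns 1-13): O P P O O P P O O P P O O; work from column 13 back to 1 with K<->P swapped.
Row 7: chart row 2, RS - tile across columns 1-13 and work as-is.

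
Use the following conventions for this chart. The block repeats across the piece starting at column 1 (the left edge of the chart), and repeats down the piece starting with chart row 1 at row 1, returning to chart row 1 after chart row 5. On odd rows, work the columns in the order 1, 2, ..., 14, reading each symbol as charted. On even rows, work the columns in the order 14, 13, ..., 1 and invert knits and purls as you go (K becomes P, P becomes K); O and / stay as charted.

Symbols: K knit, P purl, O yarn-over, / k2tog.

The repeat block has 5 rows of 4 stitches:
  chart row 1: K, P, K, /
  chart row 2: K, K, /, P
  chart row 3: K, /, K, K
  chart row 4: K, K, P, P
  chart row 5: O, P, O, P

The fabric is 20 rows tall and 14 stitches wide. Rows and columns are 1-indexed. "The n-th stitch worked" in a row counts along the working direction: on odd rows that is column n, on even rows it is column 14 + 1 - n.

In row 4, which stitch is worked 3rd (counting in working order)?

Row 4 uses chart row ((4-1) mod 5)+1 = 4. Row 4 is even, so WS.
Chart row 4 tiled across columns 1-14: K K P P K K P P K K P P K K
Wrong side: read the tiled row from column 14 down to 1 and exchange K with P (leave O, /).
Row 4 as worked: P P K K P P K K P P K K P P
The 3rd stitch worked is K.

== STITCH ==
K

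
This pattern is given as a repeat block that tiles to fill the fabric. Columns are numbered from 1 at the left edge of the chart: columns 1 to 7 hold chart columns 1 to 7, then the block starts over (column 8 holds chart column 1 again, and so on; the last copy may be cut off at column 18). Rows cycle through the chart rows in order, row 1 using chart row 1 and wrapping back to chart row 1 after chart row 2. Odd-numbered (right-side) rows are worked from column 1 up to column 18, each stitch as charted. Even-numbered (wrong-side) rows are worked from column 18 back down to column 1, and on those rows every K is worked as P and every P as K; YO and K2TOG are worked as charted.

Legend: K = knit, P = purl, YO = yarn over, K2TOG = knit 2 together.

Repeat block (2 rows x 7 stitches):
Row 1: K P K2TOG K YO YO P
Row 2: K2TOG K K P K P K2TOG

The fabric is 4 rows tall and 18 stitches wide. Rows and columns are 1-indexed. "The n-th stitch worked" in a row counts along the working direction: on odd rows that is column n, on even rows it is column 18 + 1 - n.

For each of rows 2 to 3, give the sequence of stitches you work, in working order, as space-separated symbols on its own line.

Row 2: chart row 2, WS - tiled (columns 1-18): K2TOG K K P K P K2TOG K2TOG K K P K P K2TOG K2TOG K K P; work from column 18 back to 1 with K<->P swapped.
Row 3: chart row 1, RS - tile across columns 1-18 and work as-is.

== ROWS AS WORKED ==
K P P K2TOG K2TOG K P K P P K2TOG K2TOG K P K P P K2TOG
K P K2TOG K YO YO P K P K2TOG K YO YO P K P K2TOG K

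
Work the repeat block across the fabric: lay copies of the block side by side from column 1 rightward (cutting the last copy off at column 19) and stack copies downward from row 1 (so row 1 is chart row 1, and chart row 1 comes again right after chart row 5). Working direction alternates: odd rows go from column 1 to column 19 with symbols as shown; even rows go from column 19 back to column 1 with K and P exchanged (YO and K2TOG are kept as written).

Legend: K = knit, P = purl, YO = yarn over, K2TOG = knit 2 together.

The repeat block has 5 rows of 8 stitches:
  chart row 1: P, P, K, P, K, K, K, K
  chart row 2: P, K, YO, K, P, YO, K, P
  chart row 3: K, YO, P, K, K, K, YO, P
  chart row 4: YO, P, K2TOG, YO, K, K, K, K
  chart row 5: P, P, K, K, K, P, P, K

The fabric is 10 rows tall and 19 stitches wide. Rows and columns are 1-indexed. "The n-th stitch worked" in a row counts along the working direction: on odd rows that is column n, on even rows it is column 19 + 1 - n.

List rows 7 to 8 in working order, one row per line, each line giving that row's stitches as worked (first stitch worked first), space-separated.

Rows as worked:
P K YO K P YO K P P K YO K P YO K P P K YO
K YO P K YO P P P K YO P K YO P P P K YO P

Derivation:
Row 7: chart row 2, RS - tile across columns 1-19 and work as-is.
Row 8: chart row 3, WS - tiled (columns 1-19): K YO P K K K YO P K YO P K K K YO P K YO P; work from column 19 back to 1 with K<->P swapped.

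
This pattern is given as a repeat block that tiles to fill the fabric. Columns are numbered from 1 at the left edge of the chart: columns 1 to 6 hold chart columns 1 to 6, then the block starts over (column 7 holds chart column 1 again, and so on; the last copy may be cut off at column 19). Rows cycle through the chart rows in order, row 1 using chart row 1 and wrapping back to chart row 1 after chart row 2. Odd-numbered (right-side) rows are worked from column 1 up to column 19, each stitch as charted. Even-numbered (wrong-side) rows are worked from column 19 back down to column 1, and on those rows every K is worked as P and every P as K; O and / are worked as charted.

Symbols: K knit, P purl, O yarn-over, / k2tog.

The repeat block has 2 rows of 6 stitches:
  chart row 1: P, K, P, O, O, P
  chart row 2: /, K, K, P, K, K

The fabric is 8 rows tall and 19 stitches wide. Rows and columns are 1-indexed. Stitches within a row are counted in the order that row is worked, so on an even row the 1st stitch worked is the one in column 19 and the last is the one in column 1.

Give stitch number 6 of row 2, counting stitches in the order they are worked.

Row 2: (2-1) mod 2 = 1, so use chart row 2. Even row -> WS.
Chart row 2 tiled across columns 1-19: / K K P K K / K K P K K / K K P K K /
Wrong side: read the tiled row from column 19 down to 1 and exchange K with P (leave O, /).
Row 2 as worked: / P P K P P / P P K P P / P P K P P /
The 6th stitch worked is P.

== STITCH ==
P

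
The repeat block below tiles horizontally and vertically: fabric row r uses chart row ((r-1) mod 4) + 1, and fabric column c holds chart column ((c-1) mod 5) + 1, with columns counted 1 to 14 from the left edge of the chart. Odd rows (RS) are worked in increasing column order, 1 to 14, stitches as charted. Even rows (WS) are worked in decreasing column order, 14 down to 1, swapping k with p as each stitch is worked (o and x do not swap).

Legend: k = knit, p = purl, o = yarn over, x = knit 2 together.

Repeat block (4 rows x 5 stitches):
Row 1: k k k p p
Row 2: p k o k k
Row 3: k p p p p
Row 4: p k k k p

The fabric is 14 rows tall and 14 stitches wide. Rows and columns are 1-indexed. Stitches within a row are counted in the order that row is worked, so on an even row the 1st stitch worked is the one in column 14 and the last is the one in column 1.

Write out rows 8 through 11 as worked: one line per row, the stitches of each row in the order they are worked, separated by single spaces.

Rows as worked:
p p p k k p p p k k p p p k
k k k p p k k k p p k k k p
p o p k p p o p k p p o p k
k p p p p k p p p p k p p p

Derivation:
Row 8: chart row 4, WS - tiled (columns 1-14): p k k k p p k k k p p k k k; work from column 14 back to 1 with k<->p swapped.
Row 9: chart row 1, RS - tile across columns 1-14 and work as-is.
Row 10: chart row 2, WS - tiled (columns 1-14): p k o k k p k o k k p k o k; work from column 14 back to 1 with k<->p swapped.
Row 11: chart row 3, RS - tile across columns 1-14 and work as-is.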